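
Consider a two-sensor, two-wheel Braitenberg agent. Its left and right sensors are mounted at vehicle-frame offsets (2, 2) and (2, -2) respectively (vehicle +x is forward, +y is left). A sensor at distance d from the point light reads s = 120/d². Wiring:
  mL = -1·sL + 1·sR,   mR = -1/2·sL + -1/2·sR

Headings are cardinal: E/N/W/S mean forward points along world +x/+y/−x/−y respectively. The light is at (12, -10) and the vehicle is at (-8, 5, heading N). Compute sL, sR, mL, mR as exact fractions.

120/773 120/613 19200/473849 -83160/473849

left sensor world pos  = (-10, 7); dL² = 773
right sensor world pos = (-6, 7); dR² = 613
sL = 120/773 = 120/773
sR = 120/613 = 120/613
mL = -1·sL + 1·sR = 19200/473849
mR = -1/2·sL + -1/2·sR = -83160/473849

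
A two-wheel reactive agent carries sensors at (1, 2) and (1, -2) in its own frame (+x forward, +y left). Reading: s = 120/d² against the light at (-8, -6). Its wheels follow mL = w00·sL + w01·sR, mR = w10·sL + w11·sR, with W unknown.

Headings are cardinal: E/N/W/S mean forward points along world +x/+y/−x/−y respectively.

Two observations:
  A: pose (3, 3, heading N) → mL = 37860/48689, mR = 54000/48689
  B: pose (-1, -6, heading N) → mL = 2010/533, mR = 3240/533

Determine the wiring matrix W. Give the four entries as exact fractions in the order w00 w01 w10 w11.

obs A: pose=(3,3,N) → sL=120/181, sR=120/269, mL=37860/48689, mR=54000/48689
obs B: pose=(-1,-6,N) → sL=60/13, sR=60/41, mL=2010/533, mR=3240/533
sensor matrix S = [[120/181, 120/269], [60/13, 60/41]]; det S = -28252800/25951237
solve [mL_A; mL_B] = S·[w00; w01] and [mR_A; mR_B] = S·[w10; w11]:
  w00 = 1/2, w01 = 1, w10 = 1, w11 = 1

1/2 1 1 1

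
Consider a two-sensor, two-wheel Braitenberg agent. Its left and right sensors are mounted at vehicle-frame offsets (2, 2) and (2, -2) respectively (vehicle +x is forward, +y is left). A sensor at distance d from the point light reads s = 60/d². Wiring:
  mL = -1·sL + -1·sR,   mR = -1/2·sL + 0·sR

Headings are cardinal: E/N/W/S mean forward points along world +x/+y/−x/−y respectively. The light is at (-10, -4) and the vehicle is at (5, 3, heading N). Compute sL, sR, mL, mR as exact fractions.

6/25 6/37 -372/925 -3/25

left sensor world pos  = (3, 5); dL² = 250
right sensor world pos = (7, 5); dR² = 370
sL = 60/250 = 6/25
sR = 60/370 = 6/37
mL = -1·sL + -1·sR = -372/925
mR = -1/2·sL + 0·sR = -3/25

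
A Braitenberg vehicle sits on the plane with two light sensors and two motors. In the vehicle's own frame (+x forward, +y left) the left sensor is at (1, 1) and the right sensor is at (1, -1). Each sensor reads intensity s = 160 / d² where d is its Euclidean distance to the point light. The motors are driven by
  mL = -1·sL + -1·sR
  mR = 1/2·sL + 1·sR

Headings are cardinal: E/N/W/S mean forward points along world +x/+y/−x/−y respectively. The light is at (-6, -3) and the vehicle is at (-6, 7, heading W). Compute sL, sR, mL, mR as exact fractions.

left sensor world pos  = (-7, 6); dL² = 82
right sensor world pos = (-7, 8); dR² = 122
sL = 160/82 = 80/41
sR = 160/122 = 80/61
mL = -1·sL + -1·sR = -8160/2501
mR = 1/2·sL + 1·sR = 5720/2501

80/41 80/61 -8160/2501 5720/2501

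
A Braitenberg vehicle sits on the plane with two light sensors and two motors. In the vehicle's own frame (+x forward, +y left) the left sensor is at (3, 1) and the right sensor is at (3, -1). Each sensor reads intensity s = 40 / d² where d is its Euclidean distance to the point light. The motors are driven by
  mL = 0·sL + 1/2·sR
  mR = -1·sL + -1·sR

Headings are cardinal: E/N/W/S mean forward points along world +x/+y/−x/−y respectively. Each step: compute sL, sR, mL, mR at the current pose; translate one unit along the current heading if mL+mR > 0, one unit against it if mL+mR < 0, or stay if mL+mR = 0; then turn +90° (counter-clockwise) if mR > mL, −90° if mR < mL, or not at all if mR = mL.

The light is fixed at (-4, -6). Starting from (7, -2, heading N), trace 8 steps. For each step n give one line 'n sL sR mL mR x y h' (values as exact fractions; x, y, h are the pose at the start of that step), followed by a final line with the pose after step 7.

n=0: pose=(7,-2,N); sL=40/149, sR=40/193; mL=20/193, mR=-13680/28757; mL+mR=-10700/28757 → advance -1; mR−mL=-16660/28757 → turn -1·90°
n=1: pose=(7,-3,E); sL=10/53, sR=1/5; mL=1/10, mR=-103/265; mL+mR=-153/530 → advance -1; mR−mL=-259/530 → turn -1·90°
n=2: pose=(6,-3,S); sL=40/121, sR=40/81; mL=20/81, mR=-8080/9801; mL+mR=-5660/9801 → advance -1; mR−mL=-3500/3267 → turn -1·90°
n=3: pose=(6,-2,W); sL=20/29, sR=20/37; mL=10/37, mR=-1320/1073; mL+mR=-1030/1073 → advance -1; mR−mL=-1610/1073 → turn -1·90°
n=4: pose=(7,-2,N); sL=40/149, sR=40/193; mL=20/193, mR=-13680/28757; mL+mR=-10700/28757 → advance -1; mR−mL=-16660/28757 → turn -1·90°
n=5: pose=(7,-3,E); sL=10/53, sR=1/5; mL=1/10, mR=-103/265; mL+mR=-153/530 → advance -1; mR−mL=-259/530 → turn -1·90°
n=6: pose=(6,-3,S); sL=40/121, sR=40/81; mL=20/81, mR=-8080/9801; mL+mR=-5660/9801 → advance -1; mR−mL=-3500/3267 → turn -1·90°
n=7: pose=(6,-2,W); sL=20/29, sR=20/37; mL=10/37, mR=-1320/1073; mL+mR=-1030/1073 → advance -1; mR−mL=-1610/1073 → turn -1·90°

0 40/149 40/193 20/193 -13680/28757 7 -2 N
1 10/53 1/5 1/10 -103/265 7 -3 E
2 40/121 40/81 20/81 -8080/9801 6 -3 S
3 20/29 20/37 10/37 -1320/1073 6 -2 W
4 40/149 40/193 20/193 -13680/28757 7 -2 N
5 10/53 1/5 1/10 -103/265 7 -3 E
6 40/121 40/81 20/81 -8080/9801 6 -3 S
7 20/29 20/37 10/37 -1320/1073 6 -2 W
final 7 -2 N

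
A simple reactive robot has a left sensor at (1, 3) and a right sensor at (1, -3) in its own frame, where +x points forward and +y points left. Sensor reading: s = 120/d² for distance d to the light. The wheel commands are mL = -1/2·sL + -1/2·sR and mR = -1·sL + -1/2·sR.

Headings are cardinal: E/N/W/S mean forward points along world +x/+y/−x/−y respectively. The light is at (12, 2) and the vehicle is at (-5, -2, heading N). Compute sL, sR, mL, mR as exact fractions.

120/409 24/41 -7368/16769 -9828/16769

left sensor world pos  = (-8, -1); dL² = 409
right sensor world pos = (-2, -1); dR² = 205
sL = 120/409 = 120/409
sR = 120/205 = 24/41
mL = -1/2·sL + -1/2·sR = -7368/16769
mR = -1·sL + -1/2·sR = -9828/16769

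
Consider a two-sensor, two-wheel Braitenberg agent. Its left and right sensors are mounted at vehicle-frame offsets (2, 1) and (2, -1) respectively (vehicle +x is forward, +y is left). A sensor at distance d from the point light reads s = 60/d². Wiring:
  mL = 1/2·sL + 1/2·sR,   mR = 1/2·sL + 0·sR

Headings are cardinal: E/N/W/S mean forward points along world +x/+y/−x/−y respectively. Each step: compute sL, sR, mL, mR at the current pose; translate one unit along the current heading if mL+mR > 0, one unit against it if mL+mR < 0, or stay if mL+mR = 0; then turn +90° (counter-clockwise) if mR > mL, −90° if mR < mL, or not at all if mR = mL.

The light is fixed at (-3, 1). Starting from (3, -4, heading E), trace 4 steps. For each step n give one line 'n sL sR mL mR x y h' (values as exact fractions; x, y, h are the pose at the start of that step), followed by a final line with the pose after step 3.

n=0: pose=(3,-4,E); sL=3/4, sR=3/5; mL=27/40, mR=3/8; mL+mR=21/20 → advance +1; mR−mL=-3/10 → turn -1·90°
n=1: pose=(4,-4,S); sL=60/113, sR=12/17; mL=1188/1921, mR=30/113; mL+mR=1698/1921 → advance +1; mR−mL=-6/17 → turn -1·90°
n=2: pose=(4,-5,W); sL=30/37, sR=6/5; mL=186/185, mR=15/37; mL+mR=261/185 → advance +1; mR−mL=-3/5 → turn -1·90°
n=3: pose=(3,-5,N); sL=60/41, sR=12/13; mL=636/533, mR=30/41; mL+mR=1026/533 → advance +1; mR−mL=-6/13 → turn -1·90°

0 3/4 3/5 27/40 3/8 3 -4 E
1 60/113 12/17 1188/1921 30/113 4 -4 S
2 30/37 6/5 186/185 15/37 4 -5 W
3 60/41 12/13 636/533 30/41 3 -5 N
final 3 -4 E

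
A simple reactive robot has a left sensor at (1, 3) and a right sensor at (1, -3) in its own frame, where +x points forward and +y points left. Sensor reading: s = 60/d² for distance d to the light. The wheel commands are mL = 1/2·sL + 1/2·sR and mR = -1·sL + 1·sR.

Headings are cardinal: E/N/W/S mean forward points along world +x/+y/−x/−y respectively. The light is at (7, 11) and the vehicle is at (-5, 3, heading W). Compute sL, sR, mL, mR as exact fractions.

left sensor world pos  = (-6, 0); dL² = 290
right sensor world pos = (-6, 6); dR² = 194
sL = 60/290 = 6/29
sR = 60/194 = 30/97
mL = 1/2·sL + 1/2·sR = 726/2813
mR = -1·sL + 1·sR = 288/2813

6/29 30/97 726/2813 288/2813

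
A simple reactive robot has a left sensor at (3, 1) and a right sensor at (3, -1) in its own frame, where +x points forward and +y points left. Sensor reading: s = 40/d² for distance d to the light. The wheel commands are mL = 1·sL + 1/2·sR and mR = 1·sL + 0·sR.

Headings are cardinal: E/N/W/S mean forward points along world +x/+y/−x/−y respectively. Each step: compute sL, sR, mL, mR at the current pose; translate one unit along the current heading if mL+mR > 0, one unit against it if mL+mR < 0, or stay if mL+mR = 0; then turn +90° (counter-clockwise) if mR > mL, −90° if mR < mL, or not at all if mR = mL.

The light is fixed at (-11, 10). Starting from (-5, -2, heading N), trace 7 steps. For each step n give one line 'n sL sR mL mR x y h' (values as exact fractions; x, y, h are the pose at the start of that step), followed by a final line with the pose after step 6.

0 20/53 4/13 366/689 20/53 -5 -2 N
1 40/181 8/45 2524/8145 40/181 -5 -1 E
2 2/13 5/29 181/754 2/13 -4 -1 S
3 8/37 40/137 1836/5069 8/37 -4 -2 W
4 20/53 4/13 366/689 20/53 -5 -2 N
5 40/181 8/45 2524/8145 40/181 -5 -1 E
6 2/13 5/29 181/754 2/13 -4 -1 S
final -4 -2 W

n=0: pose=(-5,-2,N); sL=20/53, sR=4/13; mL=366/689, mR=20/53; mL+mR=626/689 → advance +1; mR−mL=-2/13 → turn -1·90°
n=1: pose=(-5,-1,E); sL=40/181, sR=8/45; mL=2524/8145, mR=40/181; mL+mR=4324/8145 → advance +1; mR−mL=-4/45 → turn -1·90°
n=2: pose=(-4,-1,S); sL=2/13, sR=5/29; mL=181/754, mR=2/13; mL+mR=297/754 → advance +1; mR−mL=-5/58 → turn -1·90°
n=3: pose=(-4,-2,W); sL=8/37, sR=40/137; mL=1836/5069, mR=8/37; mL+mR=2932/5069 → advance +1; mR−mL=-20/137 → turn -1·90°
n=4: pose=(-5,-2,N); sL=20/53, sR=4/13; mL=366/689, mR=20/53; mL+mR=626/689 → advance +1; mR−mL=-2/13 → turn -1·90°
n=5: pose=(-5,-1,E); sL=40/181, sR=8/45; mL=2524/8145, mR=40/181; mL+mR=4324/8145 → advance +1; mR−mL=-4/45 → turn -1·90°
n=6: pose=(-4,-1,S); sL=2/13, sR=5/29; mL=181/754, mR=2/13; mL+mR=297/754 → advance +1; mR−mL=-5/58 → turn -1·90°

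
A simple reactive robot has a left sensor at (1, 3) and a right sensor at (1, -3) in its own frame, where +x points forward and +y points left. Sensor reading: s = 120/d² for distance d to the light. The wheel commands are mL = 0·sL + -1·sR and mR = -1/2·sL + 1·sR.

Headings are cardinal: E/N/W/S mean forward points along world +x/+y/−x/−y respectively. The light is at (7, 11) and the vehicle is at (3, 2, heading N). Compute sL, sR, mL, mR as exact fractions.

left sensor world pos  = (0, 3); dL² = 113
right sensor world pos = (6, 3); dR² = 65
sL = 120/113 = 120/113
sR = 120/65 = 24/13
mL = 0·sL + -1·sR = -24/13
mR = -1/2·sL + 1·sR = 1932/1469

120/113 24/13 -24/13 1932/1469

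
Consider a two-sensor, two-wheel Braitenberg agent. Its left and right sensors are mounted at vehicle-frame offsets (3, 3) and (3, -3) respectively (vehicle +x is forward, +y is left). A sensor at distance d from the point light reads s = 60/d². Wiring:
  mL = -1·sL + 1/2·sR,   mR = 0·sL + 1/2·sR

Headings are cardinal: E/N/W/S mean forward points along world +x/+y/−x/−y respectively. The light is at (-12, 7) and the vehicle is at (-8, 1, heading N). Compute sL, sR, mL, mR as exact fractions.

left sensor world pos  = (-11, 4); dL² = 10
right sensor world pos = (-5, 4); dR² = 58
sL = 60/10 = 6
sR = 60/58 = 30/29
mL = -1·sL + 1/2·sR = -159/29
mR = 0·sL + 1/2·sR = 15/29

6 30/29 -159/29 15/29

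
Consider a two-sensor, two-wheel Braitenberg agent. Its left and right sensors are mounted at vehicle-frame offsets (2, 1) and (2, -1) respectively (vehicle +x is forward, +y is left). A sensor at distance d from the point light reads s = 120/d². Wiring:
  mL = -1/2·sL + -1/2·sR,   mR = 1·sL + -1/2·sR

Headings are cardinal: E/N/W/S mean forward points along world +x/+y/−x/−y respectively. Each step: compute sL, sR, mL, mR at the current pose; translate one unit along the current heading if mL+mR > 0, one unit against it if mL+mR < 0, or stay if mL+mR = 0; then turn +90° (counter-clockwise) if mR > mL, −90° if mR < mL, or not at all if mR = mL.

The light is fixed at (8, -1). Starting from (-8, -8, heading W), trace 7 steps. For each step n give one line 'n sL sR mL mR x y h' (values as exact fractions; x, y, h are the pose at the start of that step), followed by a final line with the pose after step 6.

0 30/97 1/3 -187/582 83/582 -8 -8 W
1 120/277 120/337 -36840/93349 23820/93349 -7 -8 S
2 60/97 60/109 -6180/10573 3630/10573 -7 -7 E
3 24/61 120/241 -6552/14701 2124/14701 -8 -7 N
4 30/97 1/3 -187/582 83/582 -8 -8 W
5 120/277 120/337 -36840/93349 23820/93349 -7 -8 S
6 60/97 60/109 -6180/10573 3630/10573 -7 -7 E
final -8 -7 N

n=0: pose=(-8,-8,W); sL=30/97, sR=1/3; mL=-187/582, mR=83/582; mL+mR=-52/291 → advance -1; mR−mL=45/97 → turn +1·90°
n=1: pose=(-7,-8,S); sL=120/277, sR=120/337; mL=-36840/93349, mR=23820/93349; mL+mR=-13020/93349 → advance -1; mR−mL=180/277 → turn +1·90°
n=2: pose=(-7,-7,E); sL=60/97, sR=60/109; mL=-6180/10573, mR=3630/10573; mL+mR=-2550/10573 → advance -1; mR−mL=90/97 → turn +1·90°
n=3: pose=(-8,-7,N); sL=24/61, sR=120/241; mL=-6552/14701, mR=2124/14701; mL+mR=-4428/14701 → advance -1; mR−mL=36/61 → turn +1·90°
n=4: pose=(-8,-8,W); sL=30/97, sR=1/3; mL=-187/582, mR=83/582; mL+mR=-52/291 → advance -1; mR−mL=45/97 → turn +1·90°
n=5: pose=(-7,-8,S); sL=120/277, sR=120/337; mL=-36840/93349, mR=23820/93349; mL+mR=-13020/93349 → advance -1; mR−mL=180/277 → turn +1·90°
n=6: pose=(-7,-7,E); sL=60/97, sR=60/109; mL=-6180/10573, mR=3630/10573; mL+mR=-2550/10573 → advance -1; mR−mL=90/97 → turn +1·90°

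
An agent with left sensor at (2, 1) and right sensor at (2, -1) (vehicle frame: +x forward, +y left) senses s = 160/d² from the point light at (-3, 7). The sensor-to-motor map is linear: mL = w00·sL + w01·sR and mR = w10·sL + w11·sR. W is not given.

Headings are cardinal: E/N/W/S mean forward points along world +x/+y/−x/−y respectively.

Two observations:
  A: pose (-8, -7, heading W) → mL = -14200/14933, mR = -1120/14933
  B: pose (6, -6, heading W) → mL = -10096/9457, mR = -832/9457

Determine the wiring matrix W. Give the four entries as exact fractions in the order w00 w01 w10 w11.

-1 -1/2 1/2 -1/2

obs A: pose=(-8,-7,W) → sL=80/137, sR=80/109, mL=-14200/14933, mR=-1120/14933
obs B: pose=(6,-6,W) → sL=32/49, sR=160/193, mL=-10096/9457, mR=-832/9457
sensor matrix S = [[80/137, 80/109], [32/49, 160/193]]; det S = 675840/141221381
solve [mL_A; mL_B] = S·[w00; w01] and [mR_A; mR_B] = S·[w10; w11]:
  w00 = -1, w01 = -1/2, w10 = 1/2, w11 = -1/2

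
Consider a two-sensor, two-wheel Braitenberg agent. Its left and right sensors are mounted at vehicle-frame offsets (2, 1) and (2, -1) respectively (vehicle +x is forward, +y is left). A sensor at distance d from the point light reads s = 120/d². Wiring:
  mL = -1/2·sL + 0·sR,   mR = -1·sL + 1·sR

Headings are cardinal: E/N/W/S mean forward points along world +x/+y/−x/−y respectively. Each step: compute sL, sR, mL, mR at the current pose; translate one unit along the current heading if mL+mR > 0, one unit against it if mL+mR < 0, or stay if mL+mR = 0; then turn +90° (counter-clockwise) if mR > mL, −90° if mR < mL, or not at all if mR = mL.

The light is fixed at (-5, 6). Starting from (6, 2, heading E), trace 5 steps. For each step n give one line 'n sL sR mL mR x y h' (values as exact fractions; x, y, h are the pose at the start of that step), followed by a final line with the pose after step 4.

n=0: pose=(6,2,E); sL=60/89, sR=60/97; mL=-30/89, mR=-480/8633; mL+mR=-3390/8633 → advance -1; mR−mL=2430/8633 → turn +1·90°
n=1: pose=(5,2,N); sL=24/17, sR=24/25; mL=-12/17, mR=-192/425; mL+mR=-492/425 → advance -1; mR−mL=108/425 → turn +1·90°
n=2: pose=(5,1,W); sL=6/5, sR=3/2; mL=-3/5, mR=3/10; mL+mR=-3/10 → advance -1; mR−mL=9/10 → turn +1·90°
n=3: pose=(6,1,S); sL=120/193, sR=120/149; mL=-60/193, mR=5280/28757; mL+mR=-3660/28757 → advance -1; mR−mL=14220/28757 → turn +1·90°
n=4: pose=(6,2,E); sL=60/89, sR=60/97; mL=-30/89, mR=-480/8633; mL+mR=-3390/8633 → advance -1; mR−mL=2430/8633 → turn +1·90°

0 60/89 60/97 -30/89 -480/8633 6 2 E
1 24/17 24/25 -12/17 -192/425 5 2 N
2 6/5 3/2 -3/5 3/10 5 1 W
3 120/193 120/149 -60/193 5280/28757 6 1 S
4 60/89 60/97 -30/89 -480/8633 6 2 E
final 5 2 N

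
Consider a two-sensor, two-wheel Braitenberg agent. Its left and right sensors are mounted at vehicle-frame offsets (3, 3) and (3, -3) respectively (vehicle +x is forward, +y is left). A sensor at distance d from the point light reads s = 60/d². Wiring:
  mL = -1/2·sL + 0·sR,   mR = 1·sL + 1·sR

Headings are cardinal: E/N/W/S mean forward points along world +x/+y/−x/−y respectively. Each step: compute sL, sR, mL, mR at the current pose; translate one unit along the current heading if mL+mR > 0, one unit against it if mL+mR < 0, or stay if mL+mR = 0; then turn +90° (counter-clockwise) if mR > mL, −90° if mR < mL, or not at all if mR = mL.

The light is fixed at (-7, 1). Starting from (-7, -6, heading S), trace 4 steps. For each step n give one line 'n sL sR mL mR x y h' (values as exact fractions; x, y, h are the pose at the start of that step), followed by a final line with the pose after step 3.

0 60/109 60/109 -30/109 120/109 -7 -6 S
1 30/17 6/13 -15/17 492/221 -7 -7 E
2 60/29 60/41 -30/29 4200/1189 -6 -7 N
3 15/26 3 -15/52 93/26 -6 -6 W
final -7 -6 S

n=0: pose=(-7,-6,S); sL=60/109, sR=60/109; mL=-30/109, mR=120/109; mL+mR=90/109 → advance +1; mR−mL=150/109 → turn +1·90°
n=1: pose=(-7,-7,E); sL=30/17, sR=6/13; mL=-15/17, mR=492/221; mL+mR=297/221 → advance +1; mR−mL=687/221 → turn +1·90°
n=2: pose=(-6,-7,N); sL=60/29, sR=60/41; mL=-30/29, mR=4200/1189; mL+mR=2970/1189 → advance +1; mR−mL=5430/1189 → turn +1·90°
n=3: pose=(-6,-6,W); sL=15/26, sR=3; mL=-15/52, mR=93/26; mL+mR=171/52 → advance +1; mR−mL=201/52 → turn +1·90°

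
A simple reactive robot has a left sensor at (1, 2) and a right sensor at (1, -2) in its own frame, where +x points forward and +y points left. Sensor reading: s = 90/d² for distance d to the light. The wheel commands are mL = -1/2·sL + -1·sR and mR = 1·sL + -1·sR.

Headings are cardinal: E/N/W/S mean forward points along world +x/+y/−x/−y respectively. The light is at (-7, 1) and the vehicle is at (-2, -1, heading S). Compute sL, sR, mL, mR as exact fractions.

45/29 5 -335/58 -100/29

left sensor world pos  = (0, -2); dL² = 58
right sensor world pos = (-4, -2); dR² = 18
sL = 90/58 = 45/29
sR = 90/18 = 5
mL = -1/2·sL + -1·sR = -335/58
mR = 1·sL + -1·sR = -100/29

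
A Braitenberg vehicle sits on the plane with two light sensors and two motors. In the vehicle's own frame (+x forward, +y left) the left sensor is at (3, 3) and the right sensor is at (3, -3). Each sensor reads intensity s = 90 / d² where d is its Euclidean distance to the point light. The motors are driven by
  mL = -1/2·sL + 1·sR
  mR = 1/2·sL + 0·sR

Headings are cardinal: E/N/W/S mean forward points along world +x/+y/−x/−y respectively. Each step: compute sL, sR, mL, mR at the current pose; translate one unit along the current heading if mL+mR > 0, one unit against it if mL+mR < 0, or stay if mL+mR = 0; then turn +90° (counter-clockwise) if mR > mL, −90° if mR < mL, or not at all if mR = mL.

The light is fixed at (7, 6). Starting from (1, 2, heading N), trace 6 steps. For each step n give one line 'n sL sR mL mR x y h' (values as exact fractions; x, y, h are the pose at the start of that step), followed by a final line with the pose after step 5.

n=0: pose=(1,2,N); sL=45/41, sR=9; mL=693/82, mR=45/82; mL+mR=9 → advance +1; mR−mL=-324/41 → turn -1·90°
n=1: pose=(1,3,E); sL=10, sR=2; mL=-3, mR=5; mL+mR=2 → advance +1; mR−mL=8 → turn +1·90°
n=2: pose=(2,3,N); sL=45/32, sR=45/2; mL=1395/64, mR=45/64; mL+mR=45/2 → advance +1; mR−mL=-675/32 → turn -1·90°
n=3: pose=(2,4,E); sL=18, sR=90/29; mL=-171/29, mR=9; mL+mR=90/29 → advance +1; mR−mL=432/29 → turn +1·90°
n=4: pose=(3,4,N); sL=9/5, sR=45; mL=441/10, mR=9/10; mL+mR=45 → advance +1; mR−mL=-216/5 → turn -1·90°
n=5: pose=(3,5,E); sL=18, sR=90/17; mL=-63/17, mR=9; mL+mR=90/17 → advance +1; mR−mL=216/17 → turn +1·90°

0 45/41 9 693/82 45/82 1 2 N
1 10 2 -3 5 1 3 E
2 45/32 45/2 1395/64 45/64 2 3 N
3 18 90/29 -171/29 9 2 4 E
4 9/5 45 441/10 9/10 3 4 N
5 18 90/17 -63/17 9 3 5 E
final 4 5 N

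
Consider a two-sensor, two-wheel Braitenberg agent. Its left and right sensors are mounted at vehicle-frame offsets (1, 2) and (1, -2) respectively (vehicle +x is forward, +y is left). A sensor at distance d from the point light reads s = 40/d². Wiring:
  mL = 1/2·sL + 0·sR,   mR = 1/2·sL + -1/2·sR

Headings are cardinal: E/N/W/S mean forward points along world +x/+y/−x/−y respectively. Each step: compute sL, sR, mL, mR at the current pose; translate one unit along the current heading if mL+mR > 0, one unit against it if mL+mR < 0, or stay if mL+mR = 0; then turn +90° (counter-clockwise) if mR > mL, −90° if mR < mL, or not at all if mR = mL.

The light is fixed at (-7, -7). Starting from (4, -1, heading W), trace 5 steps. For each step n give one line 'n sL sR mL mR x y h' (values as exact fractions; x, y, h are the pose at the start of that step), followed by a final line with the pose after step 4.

0 10/29 10/41 5/29 60/1189 4 -1 W
1 40/113 40/193 20/113 1600/21809 3 -1 N
2 20/101 20/73 10/101 -280/7373 3 0 E
3 8/41 40/117 4/41 -352/4797 4 0 S
4 10/29 10/41 5/29 60/1189 4 -1 W
final 3 -1 N

n=0: pose=(4,-1,W); sL=10/29, sR=10/41; mL=5/29, mR=60/1189; mL+mR=265/1189 → advance +1; mR−mL=-5/41 → turn -1·90°
n=1: pose=(3,-1,N); sL=40/113, sR=40/193; mL=20/113, mR=1600/21809; mL+mR=5460/21809 → advance +1; mR−mL=-20/193 → turn -1·90°
n=2: pose=(3,0,E); sL=20/101, sR=20/73; mL=10/101, mR=-280/7373; mL+mR=450/7373 → advance +1; mR−mL=-10/73 → turn -1·90°
n=3: pose=(4,0,S); sL=8/41, sR=40/117; mL=4/41, mR=-352/4797; mL+mR=116/4797 → advance +1; mR−mL=-20/117 → turn -1·90°
n=4: pose=(4,-1,W); sL=10/29, sR=10/41; mL=5/29, mR=60/1189; mL+mR=265/1189 → advance +1; mR−mL=-5/41 → turn -1·90°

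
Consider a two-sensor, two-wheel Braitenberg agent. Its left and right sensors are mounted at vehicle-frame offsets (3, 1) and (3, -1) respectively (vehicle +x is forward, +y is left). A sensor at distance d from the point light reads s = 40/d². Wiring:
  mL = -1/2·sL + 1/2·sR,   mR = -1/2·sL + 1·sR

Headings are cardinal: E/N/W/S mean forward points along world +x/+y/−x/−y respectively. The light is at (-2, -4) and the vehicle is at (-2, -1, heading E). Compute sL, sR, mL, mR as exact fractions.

8/5 40/13 48/65 148/65

left sensor world pos  = (1, 0); dL² = 25
right sensor world pos = (1, -2); dR² = 13
sL = 40/25 = 8/5
sR = 40/13 = 40/13
mL = -1/2·sL + 1/2·sR = 48/65
mR = -1/2·sL + 1·sR = 148/65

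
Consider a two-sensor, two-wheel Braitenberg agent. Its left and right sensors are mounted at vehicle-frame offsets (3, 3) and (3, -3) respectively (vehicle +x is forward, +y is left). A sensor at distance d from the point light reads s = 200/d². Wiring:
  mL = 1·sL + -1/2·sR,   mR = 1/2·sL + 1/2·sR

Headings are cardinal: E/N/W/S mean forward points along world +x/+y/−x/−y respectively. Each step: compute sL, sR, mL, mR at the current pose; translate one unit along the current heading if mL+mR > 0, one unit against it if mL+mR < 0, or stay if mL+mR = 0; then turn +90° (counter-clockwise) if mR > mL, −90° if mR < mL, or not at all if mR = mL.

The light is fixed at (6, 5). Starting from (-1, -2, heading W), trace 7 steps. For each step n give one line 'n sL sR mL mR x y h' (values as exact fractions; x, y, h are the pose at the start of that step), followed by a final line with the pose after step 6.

n=0: pose=(-1,-2,W); sL=1, sR=50/29; mL=4/29, mR=79/58; mL+mR=3/2 → advance +1; mR−mL=71/58 → turn +1·90°
n=1: pose=(-2,-2,S); sL=8/5, sR=200/221; mL=1268/1105, mR=1384/1105; mL+mR=12/5 → advance +1; mR−mL=116/1105 → turn +1·90°
n=2: pose=(-2,-3,E); sL=4, sR=100/73; mL=242/73, mR=196/73; mL+mR=6 → advance +1; mR−mL=-46/73 → turn -1·90°
n=3: pose=(-1,-3,S); sL=200/137, sR=200/221; mL=30500/30277, mR=35800/30277; mL+mR=300/137 → advance +1; mR−mL=5300/30277 → turn +1·90°
n=4: pose=(-1,-4,E); sL=50/13, sR=5/4; mL=335/104, mR=265/104; mL+mR=75/13 → advance +1; mR−mL=-35/52 → turn -1·90°
n=5: pose=(0,-4,S); sL=200/153, sR=8/9; mL=44/51, mR=56/51; mL+mR=100/51 → advance +1; mR−mL=4/17 → turn +1·90°
n=6: pose=(0,-5,E); sL=100/29, sR=100/89; mL=7450/2581, mR=5900/2581; mL+mR=150/29 → advance +1; mR−mL=-1550/2581 → turn -1·90°

0 1 50/29 4/29 79/58 -1 -2 W
1 8/5 200/221 1268/1105 1384/1105 -2 -2 S
2 4 100/73 242/73 196/73 -2 -3 E
3 200/137 200/221 30500/30277 35800/30277 -1 -3 S
4 50/13 5/4 335/104 265/104 -1 -4 E
5 200/153 8/9 44/51 56/51 0 -4 S
6 100/29 100/89 7450/2581 5900/2581 0 -5 E
final 1 -5 S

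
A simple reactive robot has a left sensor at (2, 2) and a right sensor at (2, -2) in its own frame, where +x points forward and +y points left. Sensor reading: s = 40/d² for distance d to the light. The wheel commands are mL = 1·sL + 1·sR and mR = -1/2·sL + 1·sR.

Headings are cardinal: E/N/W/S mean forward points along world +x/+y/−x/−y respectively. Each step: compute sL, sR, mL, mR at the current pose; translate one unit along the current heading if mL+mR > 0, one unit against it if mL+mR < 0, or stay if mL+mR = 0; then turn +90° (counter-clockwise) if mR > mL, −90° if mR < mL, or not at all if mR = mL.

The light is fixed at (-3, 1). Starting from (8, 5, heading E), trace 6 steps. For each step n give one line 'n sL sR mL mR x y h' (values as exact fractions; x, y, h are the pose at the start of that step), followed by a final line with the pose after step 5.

n=0: pose=(8,5,E); sL=8/41, sR=40/173; mL=3024/7093, mR=948/7093; mL+mR=3972/7093 → advance +1; mR−mL=-12/41 → turn -1·90°
n=1: pose=(9,5,S); sL=1/5, sR=5/13; mL=38/65, mR=37/130; mL+mR=113/130 → advance +1; mR−mL=-3/10 → turn -1·90°
n=2: pose=(9,4,W); sL=40/101, sR=8/25; mL=1808/2525, mR=308/2525; mL+mR=2116/2525 → advance +1; mR−mL=-60/101 → turn -1·90°
n=3: pose=(8,4,N); sL=20/53, sR=20/97; mL=3000/5141, mR=90/5141; mL+mR=3090/5141 → advance +1; mR−mL=-30/53 → turn -1·90°
n=4: pose=(8,5,E); sL=8/41, sR=40/173; mL=3024/7093, mR=948/7093; mL+mR=3972/7093 → advance +1; mR−mL=-12/41 → turn -1·90°
n=5: pose=(9,5,S); sL=1/5, sR=5/13; mL=38/65, mR=37/130; mL+mR=113/130 → advance +1; mR−mL=-3/10 → turn -1·90°

0 8/41 40/173 3024/7093 948/7093 8 5 E
1 1/5 5/13 38/65 37/130 9 5 S
2 40/101 8/25 1808/2525 308/2525 9 4 W
3 20/53 20/97 3000/5141 90/5141 8 4 N
4 8/41 40/173 3024/7093 948/7093 8 5 E
5 1/5 5/13 38/65 37/130 9 5 S
final 9 4 W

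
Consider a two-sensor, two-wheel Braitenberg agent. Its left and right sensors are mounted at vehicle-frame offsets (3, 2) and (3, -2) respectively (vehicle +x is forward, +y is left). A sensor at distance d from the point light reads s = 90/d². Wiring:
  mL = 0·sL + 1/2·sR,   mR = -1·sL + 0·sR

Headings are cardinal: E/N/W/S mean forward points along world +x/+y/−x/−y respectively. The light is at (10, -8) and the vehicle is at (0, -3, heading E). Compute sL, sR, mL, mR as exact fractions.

left sensor world pos  = (3, -1); dL² = 98
right sensor world pos = (3, -5); dR² = 58
sL = 90/98 = 45/49
sR = 90/58 = 45/29
mL = 0·sL + 1/2·sR = 45/58
mR = -1·sL + 0·sR = -45/49

45/49 45/29 45/58 -45/49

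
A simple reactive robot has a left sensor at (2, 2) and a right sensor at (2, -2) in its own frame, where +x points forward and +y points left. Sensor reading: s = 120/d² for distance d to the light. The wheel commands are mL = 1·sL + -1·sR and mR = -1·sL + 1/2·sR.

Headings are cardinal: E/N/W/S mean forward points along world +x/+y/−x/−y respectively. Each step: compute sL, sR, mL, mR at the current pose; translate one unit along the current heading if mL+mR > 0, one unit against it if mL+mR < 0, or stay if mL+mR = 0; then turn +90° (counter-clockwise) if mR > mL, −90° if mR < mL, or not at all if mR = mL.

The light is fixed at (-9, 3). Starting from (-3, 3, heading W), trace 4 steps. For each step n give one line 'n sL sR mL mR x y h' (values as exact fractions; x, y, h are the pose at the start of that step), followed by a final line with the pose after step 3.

0 6 6 0 -3 -3 3 W
1 120/29 24/17 1344/493 -1692/493 -2 3 N
2 60/41 4/3 16/123 -98/123 -2 2 E
3 120/73 24/5 -1152/365 276/365 -3 2 S
final -3 3 E

n=0: pose=(-3,3,W); sL=6, sR=6; mL=0, mR=-3; mL+mR=-3 → advance -1; mR−mL=-3 → turn -1·90°
n=1: pose=(-2,3,N); sL=120/29, sR=24/17; mL=1344/493, mR=-1692/493; mL+mR=-12/17 → advance -1; mR−mL=-3036/493 → turn -1·90°
n=2: pose=(-2,2,E); sL=60/41, sR=4/3; mL=16/123, mR=-98/123; mL+mR=-2/3 → advance -1; mR−mL=-38/41 → turn -1·90°
n=3: pose=(-3,2,S); sL=120/73, sR=24/5; mL=-1152/365, mR=276/365; mL+mR=-12/5 → advance -1; mR−mL=1428/365 → turn +1·90°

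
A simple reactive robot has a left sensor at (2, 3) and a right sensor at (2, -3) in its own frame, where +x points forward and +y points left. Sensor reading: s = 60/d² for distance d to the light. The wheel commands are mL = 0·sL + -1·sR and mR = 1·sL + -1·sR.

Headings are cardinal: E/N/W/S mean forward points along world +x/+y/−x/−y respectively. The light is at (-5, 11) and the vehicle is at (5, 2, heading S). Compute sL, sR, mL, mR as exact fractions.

left sensor world pos  = (8, 0); dL² = 290
right sensor world pos = (2, 0); dR² = 170
sL = 60/290 = 6/29
sR = 60/170 = 6/17
mL = 0·sL + -1·sR = -6/17
mR = 1·sL + -1·sR = -72/493

6/29 6/17 -6/17 -72/493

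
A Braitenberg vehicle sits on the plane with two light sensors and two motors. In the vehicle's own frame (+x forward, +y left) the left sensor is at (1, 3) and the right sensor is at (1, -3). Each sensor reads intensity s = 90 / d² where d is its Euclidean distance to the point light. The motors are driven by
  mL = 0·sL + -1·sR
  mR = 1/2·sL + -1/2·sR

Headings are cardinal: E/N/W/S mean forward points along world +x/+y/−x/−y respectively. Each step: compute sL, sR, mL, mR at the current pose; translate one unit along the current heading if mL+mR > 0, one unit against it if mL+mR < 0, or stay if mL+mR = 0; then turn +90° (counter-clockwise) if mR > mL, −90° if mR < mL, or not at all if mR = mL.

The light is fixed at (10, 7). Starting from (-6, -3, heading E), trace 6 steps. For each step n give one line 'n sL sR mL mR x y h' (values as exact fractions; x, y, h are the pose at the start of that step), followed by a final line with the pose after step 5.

0 45/137 45/197 -45/197 1350/26989 -6 -3 E
1 90/481 90/277 -90/277 -9180/133237 -7 -3 N
2 9/52 45/194 -45/194 -297/10088 -7 -4 W
3 90/313 18/101 -18/101 1728/31613 -6 -4 S
4 45/137 45/197 -45/197 1350/26989 -6 -3 E
5 90/481 90/277 -90/277 -9180/133237 -7 -3 N
final -7 -4 W

n=0: pose=(-6,-3,E); sL=45/137, sR=45/197; mL=-45/197, mR=1350/26989; mL+mR=-4815/26989 → advance -1; mR−mL=7515/26989 → turn +1·90°
n=1: pose=(-7,-3,N); sL=90/481, sR=90/277; mL=-90/277, mR=-9180/133237; mL+mR=-52470/133237 → advance -1; mR−mL=34110/133237 → turn +1·90°
n=2: pose=(-7,-4,W); sL=9/52, sR=45/194; mL=-45/194, mR=-297/10088; mL+mR=-2637/10088 → advance -1; mR−mL=2043/10088 → turn +1·90°
n=3: pose=(-6,-4,S); sL=90/313, sR=18/101; mL=-18/101, mR=1728/31613; mL+mR=-3906/31613 → advance -1; mR−mL=7362/31613 → turn +1·90°
n=4: pose=(-6,-3,E); sL=45/137, sR=45/197; mL=-45/197, mR=1350/26989; mL+mR=-4815/26989 → advance -1; mR−mL=7515/26989 → turn +1·90°
n=5: pose=(-7,-3,N); sL=90/481, sR=90/277; mL=-90/277, mR=-9180/133237; mL+mR=-52470/133237 → advance -1; mR−mL=34110/133237 → turn +1·90°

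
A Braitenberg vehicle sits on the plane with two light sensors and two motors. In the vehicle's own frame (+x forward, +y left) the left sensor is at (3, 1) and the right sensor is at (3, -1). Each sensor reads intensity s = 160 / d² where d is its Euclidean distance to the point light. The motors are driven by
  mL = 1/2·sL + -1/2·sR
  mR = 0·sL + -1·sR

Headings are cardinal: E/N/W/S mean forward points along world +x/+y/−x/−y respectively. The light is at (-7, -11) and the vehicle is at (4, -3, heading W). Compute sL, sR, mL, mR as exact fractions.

160/113 32/29 512/3277 -32/29

left sensor world pos  = (1, -4); dL² = 113
right sensor world pos = (1, -2); dR² = 145
sL = 160/113 = 160/113
sR = 160/145 = 32/29
mL = 1/2·sL + -1/2·sR = 512/3277
mR = 0·sL + -1·sR = -32/29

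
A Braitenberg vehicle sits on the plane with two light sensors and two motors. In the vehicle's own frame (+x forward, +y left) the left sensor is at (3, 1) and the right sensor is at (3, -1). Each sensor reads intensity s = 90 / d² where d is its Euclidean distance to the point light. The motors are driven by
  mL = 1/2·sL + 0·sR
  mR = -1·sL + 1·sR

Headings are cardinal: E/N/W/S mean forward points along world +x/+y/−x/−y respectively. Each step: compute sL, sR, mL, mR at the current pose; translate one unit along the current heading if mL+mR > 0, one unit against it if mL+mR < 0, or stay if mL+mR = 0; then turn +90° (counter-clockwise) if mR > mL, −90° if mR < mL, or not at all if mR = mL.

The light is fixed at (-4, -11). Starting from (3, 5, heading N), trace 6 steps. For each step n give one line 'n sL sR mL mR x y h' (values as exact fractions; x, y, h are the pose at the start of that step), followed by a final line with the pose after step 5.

n=0: pose=(3,5,N); sL=90/397, sR=18/85; mL=45/397, mR=-504/33745; mL+mR=3321/33745 → advance +1; mR−mL=-4329/33745 → turn -1·90°
n=1: pose=(3,6,E); sL=45/212, sR=45/178; mL=45/424, mR=765/18868; mL+mR=5535/37736 → advance +1; mR−mL=-2475/37736 → turn -1·90°
n=2: pose=(4,6,S); sL=90/277, sR=18/49; mL=45/277, mR=576/13573; mL+mR=2781/13573 → advance +1; mR−mL=-1629/13573 → turn -1·90°
n=3: pose=(4,5,W); sL=9/25, sR=45/157; mL=9/50, mR=-288/3925; mL+mR=837/7850 → advance +1; mR−mL=-1989/7850 → turn -1·90°
n=4: pose=(3,5,N); sL=90/397, sR=18/85; mL=45/397, mR=-504/33745; mL+mR=3321/33745 → advance +1; mR−mL=-4329/33745 → turn -1·90°
n=5: pose=(3,6,E); sL=45/212, sR=45/178; mL=45/424, mR=765/18868; mL+mR=5535/37736 → advance +1; mR−mL=-2475/37736 → turn -1·90°

0 90/397 18/85 45/397 -504/33745 3 5 N
1 45/212 45/178 45/424 765/18868 3 6 E
2 90/277 18/49 45/277 576/13573 4 6 S
3 9/25 45/157 9/50 -288/3925 4 5 W
4 90/397 18/85 45/397 -504/33745 3 5 N
5 45/212 45/178 45/424 765/18868 3 6 E
final 4 6 S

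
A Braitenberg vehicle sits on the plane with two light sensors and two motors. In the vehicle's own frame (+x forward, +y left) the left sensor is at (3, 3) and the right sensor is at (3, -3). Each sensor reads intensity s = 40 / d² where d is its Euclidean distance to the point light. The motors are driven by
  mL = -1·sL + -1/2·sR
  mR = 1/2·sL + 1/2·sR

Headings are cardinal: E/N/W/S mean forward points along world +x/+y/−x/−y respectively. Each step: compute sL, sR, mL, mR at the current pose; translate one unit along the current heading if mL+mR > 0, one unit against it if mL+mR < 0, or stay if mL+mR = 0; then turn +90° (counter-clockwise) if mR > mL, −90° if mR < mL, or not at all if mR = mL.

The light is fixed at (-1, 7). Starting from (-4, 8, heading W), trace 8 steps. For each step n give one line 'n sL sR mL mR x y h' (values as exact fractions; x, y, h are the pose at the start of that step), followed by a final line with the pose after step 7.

n=0: pose=(-4,8,W); sL=1, sR=10/13; mL=-18/13, mR=23/26; mL+mR=-1/2 → advance -1; mR−mL=59/26 → turn +1·90°
n=1: pose=(-3,8,S); sL=8, sR=40/29; mL=-252/29, mR=136/29; mL+mR=-4 → advance -1; mR−mL=388/29 → turn +1·90°
n=2: pose=(-3,9,E); sL=20/13, sR=20; mL=-150/13, mR=140/13; mL+mR=-10/13 → advance -1; mR−mL=290/13 → turn +1·90°
n=3: pose=(-4,9,N); sL=40/61, sR=8/5; mL=-444/305, mR=344/305; mL+mR=-20/61 → advance -1; mR−mL=788/305 → turn +1·90°
n=4: pose=(-4,8,W); sL=1, sR=10/13; mL=-18/13, mR=23/26; mL+mR=-1/2 → advance -1; mR−mL=59/26 → turn +1·90°
n=5: pose=(-3,8,S); sL=8, sR=40/29; mL=-252/29, mR=136/29; mL+mR=-4 → advance -1; mR−mL=388/29 → turn +1·90°
n=6: pose=(-3,9,E); sL=20/13, sR=20; mL=-150/13, mR=140/13; mL+mR=-10/13 → advance -1; mR−mL=290/13 → turn +1·90°
n=7: pose=(-4,9,N); sL=40/61, sR=8/5; mL=-444/305, mR=344/305; mL+mR=-20/61 → advance -1; mR−mL=788/305 → turn +1·90°

0 1 10/13 -18/13 23/26 -4 8 W
1 8 40/29 -252/29 136/29 -3 8 S
2 20/13 20 -150/13 140/13 -3 9 E
3 40/61 8/5 -444/305 344/305 -4 9 N
4 1 10/13 -18/13 23/26 -4 8 W
5 8 40/29 -252/29 136/29 -3 8 S
6 20/13 20 -150/13 140/13 -3 9 E
7 40/61 8/5 -444/305 344/305 -4 9 N
final -4 8 W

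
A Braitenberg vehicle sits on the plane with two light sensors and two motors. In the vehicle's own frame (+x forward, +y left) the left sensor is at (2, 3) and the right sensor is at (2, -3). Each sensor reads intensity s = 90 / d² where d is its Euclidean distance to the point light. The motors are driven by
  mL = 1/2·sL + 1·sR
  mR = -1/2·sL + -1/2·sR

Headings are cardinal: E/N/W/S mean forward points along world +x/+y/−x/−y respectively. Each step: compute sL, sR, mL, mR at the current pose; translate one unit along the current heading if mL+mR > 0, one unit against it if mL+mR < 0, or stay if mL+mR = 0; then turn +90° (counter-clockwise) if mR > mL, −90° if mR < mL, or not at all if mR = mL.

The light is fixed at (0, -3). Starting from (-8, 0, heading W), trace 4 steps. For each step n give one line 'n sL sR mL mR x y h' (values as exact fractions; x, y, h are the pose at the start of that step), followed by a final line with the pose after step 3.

n=0: pose=(-8,0,W); sL=9/10, sR=45/68; mL=189/170, mR=-531/680; mL+mR=45/136 → advance +1; mR−mL=-1287/680 → turn -1·90°
n=1: pose=(-9,0,N); sL=90/169, sR=90/61; mL=17955/10309, mR=-10350/10309; mL+mR=45/61 → advance +1; mR−mL=-28305/10309 → turn -1·90°
n=2: pose=(-9,1,E); sL=45/49, sR=9/5; mL=1107/490, mR=-333/245; mL+mR=9/10 → advance +1; mR−mL=-1773/490 → turn -1·90°
n=3: pose=(-8,1,S); sL=90/29, sR=18/25; mL=1647/725, mR=-1386/725; mL+mR=9/25 → advance +1; mR−mL=-3033/725 → turn -1·90°

0 9/10 45/68 189/170 -531/680 -8 0 W
1 90/169 90/61 17955/10309 -10350/10309 -9 0 N
2 45/49 9/5 1107/490 -333/245 -9 1 E
3 90/29 18/25 1647/725 -1386/725 -8 1 S
final -8 0 W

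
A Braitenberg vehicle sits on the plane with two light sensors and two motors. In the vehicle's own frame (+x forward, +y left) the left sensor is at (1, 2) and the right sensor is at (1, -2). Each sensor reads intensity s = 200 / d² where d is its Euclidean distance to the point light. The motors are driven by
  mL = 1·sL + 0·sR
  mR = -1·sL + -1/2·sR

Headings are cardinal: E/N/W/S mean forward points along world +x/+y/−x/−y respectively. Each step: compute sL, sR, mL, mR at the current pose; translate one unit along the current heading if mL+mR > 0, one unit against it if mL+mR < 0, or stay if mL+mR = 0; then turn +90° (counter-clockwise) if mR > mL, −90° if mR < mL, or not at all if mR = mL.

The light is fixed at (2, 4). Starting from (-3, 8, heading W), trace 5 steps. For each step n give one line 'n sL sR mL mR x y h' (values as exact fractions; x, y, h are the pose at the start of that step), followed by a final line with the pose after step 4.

n=0: pose=(-3,8,W); sL=5, sR=25/9; mL=5, mR=-115/18; mL+mR=-25/18 → advance -1; mR−mL=-205/18 → turn -1·90°
n=1: pose=(-2,8,N); sL=200/61, sR=200/29; mL=200/61, mR=-11900/1769; mL+mR=-100/29 → advance -1; mR−mL=-17700/1769 → turn -1·90°
n=2: pose=(-2,7,E); sL=100/17, sR=20; mL=100/17, mR=-270/17; mL+mR=-10 → advance -1; mR−mL=-370/17 → turn -1·90°
n=3: pose=(-3,7,S); sL=200/13, sR=200/53; mL=200/13, mR=-11900/689; mL+mR=-100/53 → advance -1; mR−mL=-22500/689 → turn -1·90°
n=4: pose=(-3,8,W); sL=5, sR=25/9; mL=5, mR=-115/18; mL+mR=-25/18 → advance -1; mR−mL=-205/18 → turn -1·90°

0 5 25/9 5 -115/18 -3 8 W
1 200/61 200/29 200/61 -11900/1769 -2 8 N
2 100/17 20 100/17 -270/17 -2 7 E
3 200/13 200/53 200/13 -11900/689 -3 7 S
4 5 25/9 5 -115/18 -3 8 W
final -2 8 N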